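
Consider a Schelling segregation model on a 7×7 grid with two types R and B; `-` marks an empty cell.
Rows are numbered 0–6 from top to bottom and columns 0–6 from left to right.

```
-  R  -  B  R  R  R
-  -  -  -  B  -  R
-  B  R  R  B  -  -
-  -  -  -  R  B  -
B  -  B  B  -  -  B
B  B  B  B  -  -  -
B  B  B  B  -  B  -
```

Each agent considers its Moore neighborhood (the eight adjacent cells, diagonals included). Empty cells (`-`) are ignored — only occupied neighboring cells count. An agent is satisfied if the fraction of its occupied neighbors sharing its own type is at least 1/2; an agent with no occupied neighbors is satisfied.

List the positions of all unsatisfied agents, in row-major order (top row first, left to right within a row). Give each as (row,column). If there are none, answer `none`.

(0,4), (1,4), (2,1), (3,4)

Row 0: (0,1)R 0/0 satisfied · (0,3)B 1/2 satisfied · (0,4)R 1/3 not · (0,5)R 3/4 satisfied · (0,6)R 2/2 satisfied
Row 1: (1,4)B 2/5 not · (1,6)R 2/2 satisfied
Row 2: (2,1)B 0/1 not · (2,2)R 1/2 satisfied · (2,3)R 2/4 satisfied · (2,4)B 2/4 satisfied
Row 3: (3,4)R 1/4 not · (3,5)B 2/3 satisfied
Row 4: (4,0)B 2/2 satisfied · (4,2)B 4/4 satisfied · (4,3)B 3/4 satisfied · (4,6)B 1/1 satisfied
Row 5: (5,0)B 4/4 satisfied · (5,1)B 7/7 satisfied · (5,2)B 7/7 satisfied · (5,3)B 5/5 satisfied
Row 6: (6,0)B 3/3 satisfied · (6,1)B 5/5 satisfied · (6,2)B 5/5 satisfied · (6,3)B 3/3 satisfied · (6,5)B 0/0 satisfied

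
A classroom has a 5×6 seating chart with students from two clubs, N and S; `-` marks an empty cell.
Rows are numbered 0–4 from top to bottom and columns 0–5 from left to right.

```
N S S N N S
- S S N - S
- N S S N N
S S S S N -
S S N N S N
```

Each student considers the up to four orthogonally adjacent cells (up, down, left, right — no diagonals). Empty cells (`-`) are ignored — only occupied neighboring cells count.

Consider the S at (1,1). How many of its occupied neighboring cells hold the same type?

Occupied neighbors of (1,1): (0,1)=S, (2,1)=N, (1,2)=S.
Same type (S): 2 of 3.

2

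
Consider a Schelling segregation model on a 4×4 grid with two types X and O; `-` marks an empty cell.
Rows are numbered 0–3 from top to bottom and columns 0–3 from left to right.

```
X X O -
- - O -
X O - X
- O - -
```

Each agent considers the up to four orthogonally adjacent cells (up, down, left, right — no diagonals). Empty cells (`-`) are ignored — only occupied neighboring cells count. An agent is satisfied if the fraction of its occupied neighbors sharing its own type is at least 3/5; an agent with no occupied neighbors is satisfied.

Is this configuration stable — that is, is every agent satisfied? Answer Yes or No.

No

(0,0)X 1/1 ok
(0,1)X 1/2 unhappy
(0,2)O 1/2 unhappy
(1,2)O 1/1 ok
(2,0)X 0/1 unhappy
(2,1)O 1/2 unhappy
(2,3)X 0/0 ok
(3,1)O 1/1 ok
For instance (0,1) has only 1/2 same-type neighbors, below 3/5.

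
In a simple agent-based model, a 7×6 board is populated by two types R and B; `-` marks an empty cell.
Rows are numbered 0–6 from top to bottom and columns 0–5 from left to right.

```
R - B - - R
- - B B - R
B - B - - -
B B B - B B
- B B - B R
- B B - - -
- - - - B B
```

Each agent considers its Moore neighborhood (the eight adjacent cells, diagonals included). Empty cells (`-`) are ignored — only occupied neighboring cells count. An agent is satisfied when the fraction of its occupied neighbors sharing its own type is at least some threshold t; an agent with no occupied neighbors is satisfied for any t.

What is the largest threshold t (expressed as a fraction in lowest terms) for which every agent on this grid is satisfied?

(0,0)R — no occupied neighbors
(0,2)B 2/2
(0,5)R 1/1
(1,2)B 3/3
(1,3)B 3/3
(1,5)R 1/1
(2,0)B 2/2
(2,2)B 4/4
(3,0)B 3/3
(3,1)B 6/6
(3,2)B 4/4
(3,4)B 2/3
(3,5)B 2/3
(4,1)B 6/6
(4,2)B 5/5
(4,4)B 2/3
(4,5)R 0/3
(5,1)B 3/3
(5,2)B 3/3
(6,4)B 1/1
(6,5)B 1/1
The smallest same-type fraction is 0/3 at (4,5), which reduces to 0/1. Any threshold above that leaves this agent unsatisfied.

0/1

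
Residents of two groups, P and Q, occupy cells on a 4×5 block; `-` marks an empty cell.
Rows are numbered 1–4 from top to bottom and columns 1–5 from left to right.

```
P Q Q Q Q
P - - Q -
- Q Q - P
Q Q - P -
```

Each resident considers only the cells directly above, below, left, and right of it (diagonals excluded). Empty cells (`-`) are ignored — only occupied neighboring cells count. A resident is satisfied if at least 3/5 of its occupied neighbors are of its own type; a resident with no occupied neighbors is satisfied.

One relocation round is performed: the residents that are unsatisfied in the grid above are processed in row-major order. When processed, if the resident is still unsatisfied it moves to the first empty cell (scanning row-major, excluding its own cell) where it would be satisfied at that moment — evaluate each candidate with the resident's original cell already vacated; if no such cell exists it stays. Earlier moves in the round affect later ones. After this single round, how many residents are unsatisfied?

Initially unsatisfied (in order): (1,1), (1,2).
  (1,1) → (4,5).
  (1,2): now satisfied by earlier moves; stays.
Resulting grid:
- Q Q Q Q
P - - Q -
- Q Q - P
Q Q - P P
All satisfied now.

0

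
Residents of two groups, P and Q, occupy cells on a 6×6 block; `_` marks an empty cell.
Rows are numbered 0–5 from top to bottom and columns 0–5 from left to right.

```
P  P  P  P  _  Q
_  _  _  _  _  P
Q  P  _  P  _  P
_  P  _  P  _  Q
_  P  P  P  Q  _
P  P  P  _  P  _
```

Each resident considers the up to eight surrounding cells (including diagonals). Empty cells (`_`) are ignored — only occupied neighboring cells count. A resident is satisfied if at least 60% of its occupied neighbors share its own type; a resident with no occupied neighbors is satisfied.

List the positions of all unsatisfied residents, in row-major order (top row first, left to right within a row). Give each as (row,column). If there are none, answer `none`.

Row 0: (0,0)P 1/1 ok · (0,1)P 2/2 ok · (0,2)P 2/2 ok · (0,3)P 1/1 ok · (0,5)Q 0/1 unhappy
Row 1: (1,5)P 1/2 unhappy
Row 2: (2,0)Q 0/2 unhappy · (2,1)P 1/2 unhappy · (2,3)P 1/1 ok · (2,5)P 1/2 unhappy
Row 3: (3,1)P 3/4 ok · (3,3)P 3/4 ok · (3,5)Q 1/2 unhappy
Row 4: (4,1)P 5/5 ok · (4,2)P 6/6 ok · (4,3)P 4/5 ok · (4,4)Q 1/4 unhappy
Row 5: (5,0)P 2/2 ok · (5,1)P 4/4 ok · (5,2)P 4/4 ok · (5,4)P 1/2 unhappy

(0,5), (1,5), (2,0), (2,1), (2,5), (3,5), (4,4), (5,4)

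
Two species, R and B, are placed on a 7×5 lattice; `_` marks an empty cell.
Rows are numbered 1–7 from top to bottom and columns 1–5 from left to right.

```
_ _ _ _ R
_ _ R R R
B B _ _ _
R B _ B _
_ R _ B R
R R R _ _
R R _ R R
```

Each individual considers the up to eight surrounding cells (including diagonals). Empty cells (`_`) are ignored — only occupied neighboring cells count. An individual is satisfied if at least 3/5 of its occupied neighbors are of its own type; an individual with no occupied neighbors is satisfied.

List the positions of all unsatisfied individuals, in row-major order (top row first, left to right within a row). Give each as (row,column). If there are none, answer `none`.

Row 1: (1,5)R 2/2 satisfied
Row 2: (2,3)R 1/2 not · (2,4)R 3/3 satisfied · (2,5)R 2/2 satisfied
Row 3: (3,1)B 2/3 satisfied · (3,2)B 2/4 not
Row 4: (4,1)R 1/4 not · (4,2)B 2/4 not · (4,4)B 1/2 not
Row 5: (5,2)R 4/5 satisfied · (5,4)B 1/3 not · (5,5)R 0/2 not
Row 6: (6,1)R 4/4 satisfied · (6,2)R 5/5 satisfied · (6,3)R 4/5 satisfied
Row 7: (7,1)R 3/3 satisfied · (7,2)R 4/4 satisfied · (7,4)R 2/2 satisfied · (7,5)R 1/1 satisfied

(2,3), (3,2), (4,1), (4,2), (4,4), (5,4), (5,5)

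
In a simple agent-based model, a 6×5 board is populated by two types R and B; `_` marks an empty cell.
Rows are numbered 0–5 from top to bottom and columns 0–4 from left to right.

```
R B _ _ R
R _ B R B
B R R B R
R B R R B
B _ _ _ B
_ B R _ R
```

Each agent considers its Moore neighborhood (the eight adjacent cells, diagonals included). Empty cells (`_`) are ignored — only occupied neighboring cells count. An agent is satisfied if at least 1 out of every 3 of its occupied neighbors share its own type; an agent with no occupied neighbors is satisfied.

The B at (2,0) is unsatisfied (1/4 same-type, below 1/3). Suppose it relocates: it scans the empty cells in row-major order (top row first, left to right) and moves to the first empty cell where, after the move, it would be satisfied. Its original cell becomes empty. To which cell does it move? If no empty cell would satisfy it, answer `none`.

Vacating (2,0). Empty cells in order:
  (0,2): 2/3 same-type → satisfied — stop here.

(0,2)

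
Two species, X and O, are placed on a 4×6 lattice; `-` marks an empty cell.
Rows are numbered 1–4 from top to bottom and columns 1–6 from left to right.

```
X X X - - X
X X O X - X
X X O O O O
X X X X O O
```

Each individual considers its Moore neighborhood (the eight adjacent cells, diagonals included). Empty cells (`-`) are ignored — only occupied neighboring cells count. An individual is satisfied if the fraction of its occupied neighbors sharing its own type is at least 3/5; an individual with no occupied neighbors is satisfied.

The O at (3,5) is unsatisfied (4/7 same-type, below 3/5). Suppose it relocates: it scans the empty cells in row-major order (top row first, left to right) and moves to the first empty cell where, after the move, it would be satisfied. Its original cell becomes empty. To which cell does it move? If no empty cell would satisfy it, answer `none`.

none

Vacating (3,5). Empty cells in order:
  (1,4): 1/3 same-type → still unsatisfied.
  (1,5): 0/3 same-type → still unsatisfied.
  (2,5): 2/5 same-type → still unsatisfied.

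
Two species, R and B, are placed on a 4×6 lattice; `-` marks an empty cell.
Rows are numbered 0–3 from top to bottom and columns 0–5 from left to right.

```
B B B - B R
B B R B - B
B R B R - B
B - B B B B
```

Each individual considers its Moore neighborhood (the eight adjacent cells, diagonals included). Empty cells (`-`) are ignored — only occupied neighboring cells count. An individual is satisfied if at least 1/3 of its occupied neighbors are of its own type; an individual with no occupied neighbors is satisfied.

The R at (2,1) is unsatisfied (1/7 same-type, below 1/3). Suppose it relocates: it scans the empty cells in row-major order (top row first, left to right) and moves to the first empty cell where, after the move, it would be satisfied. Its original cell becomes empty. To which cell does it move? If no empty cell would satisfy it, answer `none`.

(1,4)

Vacating (2,1). Empty cells in order:
  (0,3): 1/4 same-type → still unsatisfied.
  (1,4): 2/6 same-type → satisfied — stop here.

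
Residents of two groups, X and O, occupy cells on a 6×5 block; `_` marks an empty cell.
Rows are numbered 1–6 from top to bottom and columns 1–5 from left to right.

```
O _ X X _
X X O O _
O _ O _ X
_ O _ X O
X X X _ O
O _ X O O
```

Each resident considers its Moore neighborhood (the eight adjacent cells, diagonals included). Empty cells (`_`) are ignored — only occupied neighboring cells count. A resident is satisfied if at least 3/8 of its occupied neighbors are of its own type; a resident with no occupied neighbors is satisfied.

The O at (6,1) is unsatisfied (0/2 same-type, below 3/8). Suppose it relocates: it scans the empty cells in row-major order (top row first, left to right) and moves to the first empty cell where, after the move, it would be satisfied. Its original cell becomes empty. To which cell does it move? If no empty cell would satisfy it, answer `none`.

Vacating (6,1). Empty cells in order:
  (1,2): 2/5 same-type → satisfied — stop here.

(1,2)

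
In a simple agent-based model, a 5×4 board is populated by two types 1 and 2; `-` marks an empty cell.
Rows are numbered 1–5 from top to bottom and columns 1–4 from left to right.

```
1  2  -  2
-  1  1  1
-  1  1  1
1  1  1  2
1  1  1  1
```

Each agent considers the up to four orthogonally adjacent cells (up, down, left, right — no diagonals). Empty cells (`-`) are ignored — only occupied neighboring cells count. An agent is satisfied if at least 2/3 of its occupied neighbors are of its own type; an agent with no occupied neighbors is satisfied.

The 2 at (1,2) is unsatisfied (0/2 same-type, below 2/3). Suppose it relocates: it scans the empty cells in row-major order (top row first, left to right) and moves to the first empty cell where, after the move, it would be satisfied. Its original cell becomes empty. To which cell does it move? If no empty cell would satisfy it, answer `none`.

Vacating (1,2). Empty cells in order:
  (1,3): 1/2 same-type → still unsatisfied.
  (2,1): 0/2 same-type → still unsatisfied.
  (3,1): 0/2 same-type → still unsatisfied.

none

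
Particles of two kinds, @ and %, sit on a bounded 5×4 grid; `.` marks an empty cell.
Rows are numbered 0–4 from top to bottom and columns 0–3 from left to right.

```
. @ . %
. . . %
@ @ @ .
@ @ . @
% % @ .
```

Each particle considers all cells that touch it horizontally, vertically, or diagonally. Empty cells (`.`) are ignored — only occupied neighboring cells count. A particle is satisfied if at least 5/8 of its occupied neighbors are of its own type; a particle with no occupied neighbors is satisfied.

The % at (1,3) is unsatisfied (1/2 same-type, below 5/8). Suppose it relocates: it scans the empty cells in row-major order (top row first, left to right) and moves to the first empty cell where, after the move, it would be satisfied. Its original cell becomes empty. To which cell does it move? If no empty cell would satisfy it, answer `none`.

none

Vacating (1,3). Empty cells in order:
  (0,0): 0/1 same-type → still unsatisfied.
  (0,2): 1/2 same-type → still unsatisfied.
  (1,0): 0/3 same-type → still unsatisfied.
  (1,1): 0/4 same-type → still unsatisfied.
  (1,2): 1/4 same-type → still unsatisfied.
  (2,3): 0/2 same-type → still unsatisfied.
  (3,2): 1/6 same-type → still unsatisfied.
  (4,3): 0/2 same-type → still unsatisfied.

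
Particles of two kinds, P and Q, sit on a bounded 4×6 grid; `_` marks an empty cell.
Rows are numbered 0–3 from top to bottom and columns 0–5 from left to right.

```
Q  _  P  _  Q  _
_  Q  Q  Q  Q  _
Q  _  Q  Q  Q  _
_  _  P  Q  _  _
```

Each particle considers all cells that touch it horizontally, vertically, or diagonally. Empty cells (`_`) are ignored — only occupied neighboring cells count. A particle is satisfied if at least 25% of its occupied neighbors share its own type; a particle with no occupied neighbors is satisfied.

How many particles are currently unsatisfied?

Row 0: (0,0)Q 1/1 ✓ · (0,2)P 0/3 ✗ · (0,4)Q 2/2 ✓
Row 1: (1,1)Q 4/5 ✓ · (1,2)Q 4/5 ✓ · (1,3)Q 6/7 ✓ · (1,4)Q 4/4 ✓
Row 2: (2,0)Q 1/1 ✓ · (2,2)Q 5/6 ✓ · (2,3)Q 6/7 ✓ · (2,4)Q 4/4 ✓
Row 3: (3,2)P 0/3 ✗ · (3,3)Q 3/4 ✓
Unsatisfied: (0,2), (3,2) — 2 in total.

2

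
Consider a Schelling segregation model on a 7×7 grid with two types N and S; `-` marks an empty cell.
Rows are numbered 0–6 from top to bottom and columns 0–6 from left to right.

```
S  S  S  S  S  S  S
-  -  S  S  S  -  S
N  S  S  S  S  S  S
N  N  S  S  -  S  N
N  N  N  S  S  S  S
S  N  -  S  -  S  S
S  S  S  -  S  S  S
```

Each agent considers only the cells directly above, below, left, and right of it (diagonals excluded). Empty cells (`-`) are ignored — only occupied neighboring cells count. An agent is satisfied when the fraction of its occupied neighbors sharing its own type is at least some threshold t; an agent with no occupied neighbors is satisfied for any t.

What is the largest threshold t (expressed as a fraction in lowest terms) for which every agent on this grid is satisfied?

0/1

(0,0)S 1/1
(0,1)S 2/2
(0,2)S 3/3
(0,3)S 3/3
(0,4)S 3/3
(0,5)S 2/2
(0,6)S 2/2
(1,2)S 3/3
(1,3)S 4/4
(1,4)S 3/3
(1,6)S 2/2
(2,0)N 1/2
(2,1)S 1/3
(2,2)S 4/4
(2,3)S 4/4
(2,4)S 3/3
(2,5)S 3/3
(2,6)S 2/3
(3,0)N 3/3
(3,1)N 2/4
(3,2)S 2/4
(3,3)S 3/3
(3,5)S 2/3
(3,6)N 0/3
(4,0)N 2/3
(4,1)N 4/4
(4,2)N 1/3
(4,3)S 3/4
(4,4)S 2/2
(4,5)S 4/4
(4,6)S 2/3
(5,0)S 1/3
(5,1)N 1/3
(5,3)S 1/1
(5,5)S 3/3
(5,6)S 3/3
(6,0)S 2/2
(6,1)S 2/3
(6,2)S 1/1
(6,4)S 1/1
(6,5)S 3/3
(6,6)S 2/2
The smallest same-type fraction is 0/3 at (3,6), which reduces to 0/1. Any threshold above that leaves this agent unsatisfied.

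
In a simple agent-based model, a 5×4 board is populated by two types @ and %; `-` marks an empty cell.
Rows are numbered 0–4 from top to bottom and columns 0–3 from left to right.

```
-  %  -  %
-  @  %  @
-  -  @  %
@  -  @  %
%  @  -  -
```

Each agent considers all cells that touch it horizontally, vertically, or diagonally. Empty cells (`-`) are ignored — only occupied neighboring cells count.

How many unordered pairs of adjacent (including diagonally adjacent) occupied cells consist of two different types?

Scan each occupied cell's neighbors to the right and below (and the two forward diagonals) so each pair is counted once.
From row 0: 2 unlike of 4 pairs (running 2/4).
From row 1: 4 unlike of 7 pairs (running 6/11).
From row 2: 3 unlike of 5 pairs (running 9/16).
From row 3: 2 unlike of 4 pairs (running 11/20).
From row 4: 1 unlike of 1 pairs (running 12/21).
Total adjacent occupied pairs: 21; unlike-type pairs: 12.

12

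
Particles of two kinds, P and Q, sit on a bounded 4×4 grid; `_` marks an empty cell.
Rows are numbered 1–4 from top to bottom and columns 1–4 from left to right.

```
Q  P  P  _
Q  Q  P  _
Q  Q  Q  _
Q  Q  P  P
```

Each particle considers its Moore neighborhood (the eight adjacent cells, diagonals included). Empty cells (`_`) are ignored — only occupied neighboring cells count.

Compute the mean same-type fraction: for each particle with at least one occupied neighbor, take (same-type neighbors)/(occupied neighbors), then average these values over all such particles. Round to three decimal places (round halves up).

Row 1: (1,1)Q 2/3 · (1,2)P 2/5 · (1,3)P 2/3
Row 2: (2,1)Q 4/5 · (2,2)Q 5/8 · (2,3)P 2/5
Row 3: (3,1)Q 5/5 · (3,2)Q 6/8 · (3,3)Q 3/6
Row 4: (4,1)Q 3/3 · (4,2)Q 4/5 · (4,3)P 1/4 · (4,4)P 1/2
Sum over 13 particles: 2/3 + 2/5 + 2/3 + 4/5 + 5/8 + 2/5 + 5/5 + 6/8 + 3/6 + 3/3 + 4/5 + 1/4 + 1/2 = 1003/120; mean = 1003/120 ÷ 13 = 1003/1560 = 0.642948… → 0.643.

0.643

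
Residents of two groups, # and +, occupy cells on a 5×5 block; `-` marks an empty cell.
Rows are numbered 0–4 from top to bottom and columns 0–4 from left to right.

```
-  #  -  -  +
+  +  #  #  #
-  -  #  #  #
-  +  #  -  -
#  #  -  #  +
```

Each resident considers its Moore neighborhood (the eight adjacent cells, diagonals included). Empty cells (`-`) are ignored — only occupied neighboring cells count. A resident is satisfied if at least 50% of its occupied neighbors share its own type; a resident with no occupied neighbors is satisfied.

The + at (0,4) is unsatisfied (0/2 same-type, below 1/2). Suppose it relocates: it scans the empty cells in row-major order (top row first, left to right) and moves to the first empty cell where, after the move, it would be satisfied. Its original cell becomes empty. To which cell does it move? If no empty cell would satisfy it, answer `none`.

(0,0)

Vacating (0,4). Empty cells in order:
  (0,0): 2/3 same-type → satisfied — stop here.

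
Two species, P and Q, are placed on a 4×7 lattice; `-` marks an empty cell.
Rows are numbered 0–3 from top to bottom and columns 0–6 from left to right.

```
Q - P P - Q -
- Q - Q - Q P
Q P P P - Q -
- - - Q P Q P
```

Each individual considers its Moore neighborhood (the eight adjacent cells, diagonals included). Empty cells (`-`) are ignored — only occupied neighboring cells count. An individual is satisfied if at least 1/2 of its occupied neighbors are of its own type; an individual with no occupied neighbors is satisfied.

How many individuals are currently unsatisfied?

11

(0,0)Q 1/1 satisfied
(0,2)P 1/3 not
(0,3)P 1/2 satisfied
(0,5)Q 1/2 satisfied
(1,1)Q 2/5 not
(1,3)Q 0/4 not
(1,5)Q 2/3 satisfied
(1,6)P 0/3 not
(2,0)Q 1/2 satisfied
(2,1)P 1/3 not
(2,2)P 2/5 not
(2,3)P 2/4 satisfied
(2,5)Q 2/5 not
(3,3)Q 0/3 not
(3,4)P 1/4 not
(3,5)Q 1/3 not
(3,6)P 0/2 not
Unsatisfied: (0,2), (1,1), (1,3), (1,6), (2,1), (2,2), (2,5), (3,3), (3,4), (3,5), (3,6) — 11 in total.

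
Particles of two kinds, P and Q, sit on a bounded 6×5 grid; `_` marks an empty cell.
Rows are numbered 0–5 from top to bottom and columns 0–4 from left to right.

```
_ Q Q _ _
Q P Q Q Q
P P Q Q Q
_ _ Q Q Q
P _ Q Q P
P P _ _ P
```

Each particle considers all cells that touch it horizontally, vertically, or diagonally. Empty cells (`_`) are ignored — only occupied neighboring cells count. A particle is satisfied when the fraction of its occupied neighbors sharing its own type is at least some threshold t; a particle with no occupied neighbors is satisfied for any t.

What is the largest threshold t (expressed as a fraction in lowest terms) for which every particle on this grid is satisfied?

Row 0: (0,1)Q 3/4 · (0,2)Q 3/4
Row 1: (1,0)Q 1/4 · (1,1)P 2/7 · (1,2)Q 5/7 · (1,3)Q 6/6 · (1,4)Q 3/3
Row 2: (2,0)P 2/3 · (2,1)P 2/6 · (2,2)Q 5/7 · (2,3)Q 8/8 · (2,4)Q 5/5
Row 3: (3,2)Q 5/6 · (3,3)Q 7/8 · (3,4)Q 4/5
Row 4: (4,0)P 2/2 · (4,2)Q 3/4 · (4,3)Q 4/6 · (4,4)P 1/4
Row 5: (5,0)P 2/2 · (5,1)P 2/3 · (5,4)P 1/2
The smallest same-type fraction is 1/4 at (1,0), which reduces to 1/4. Any threshold above that leaves this particle unsatisfied.

1/4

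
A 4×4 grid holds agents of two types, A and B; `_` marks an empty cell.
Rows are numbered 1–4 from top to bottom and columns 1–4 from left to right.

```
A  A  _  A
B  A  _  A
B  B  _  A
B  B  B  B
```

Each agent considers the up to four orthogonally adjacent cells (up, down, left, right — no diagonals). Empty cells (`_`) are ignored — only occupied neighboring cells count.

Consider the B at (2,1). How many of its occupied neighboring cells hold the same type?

Occupied neighbors of (2,1): (1,1)=A, (3,1)=B, (2,2)=A.
Same type (B): 1 of 3.

1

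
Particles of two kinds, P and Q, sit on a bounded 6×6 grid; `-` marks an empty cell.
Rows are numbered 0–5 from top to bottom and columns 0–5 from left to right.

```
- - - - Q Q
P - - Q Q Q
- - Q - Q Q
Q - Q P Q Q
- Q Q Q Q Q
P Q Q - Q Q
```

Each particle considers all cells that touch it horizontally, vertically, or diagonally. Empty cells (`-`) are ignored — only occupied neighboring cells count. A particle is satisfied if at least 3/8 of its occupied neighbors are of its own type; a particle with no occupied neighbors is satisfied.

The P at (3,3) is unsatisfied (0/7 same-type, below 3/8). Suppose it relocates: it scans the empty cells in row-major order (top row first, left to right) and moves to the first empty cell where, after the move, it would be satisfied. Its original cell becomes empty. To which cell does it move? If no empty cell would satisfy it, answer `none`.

(0,0)

Vacating (3,3). Empty cells in order:
  (0,0): 1/1 same-type → satisfied — stop here.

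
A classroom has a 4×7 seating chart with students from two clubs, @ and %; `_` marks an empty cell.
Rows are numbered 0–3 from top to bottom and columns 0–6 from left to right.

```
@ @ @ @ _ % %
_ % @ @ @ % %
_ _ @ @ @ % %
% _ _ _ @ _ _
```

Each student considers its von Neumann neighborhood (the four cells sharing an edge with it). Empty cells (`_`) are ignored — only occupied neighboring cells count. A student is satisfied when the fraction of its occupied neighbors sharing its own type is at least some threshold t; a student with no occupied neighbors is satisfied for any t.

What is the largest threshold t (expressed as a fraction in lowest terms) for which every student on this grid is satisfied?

0/1

(0,0)@ 1/1
(0,1)@ 2/3
(0,2)@ 3/3
(0,3)@ 2/2
(0,5)% 2/2
(0,6)% 2/2
(1,1)% 0/2
(1,2)@ 3/4
(1,3)@ 4/4
(1,4)@ 2/3
(1,5)% 3/4
(1,6)% 3/3
(2,2)@ 2/2
(2,3)@ 3/3
(2,4)@ 3/4
(2,5)% 2/3
(2,6)% 2/2
(3,0)% — no occupied neighbors
(3,4)@ 1/1
The smallest same-type fraction is 0/2 at (1,1), which reduces to 0/1. Any threshold above that leaves this student unsatisfied.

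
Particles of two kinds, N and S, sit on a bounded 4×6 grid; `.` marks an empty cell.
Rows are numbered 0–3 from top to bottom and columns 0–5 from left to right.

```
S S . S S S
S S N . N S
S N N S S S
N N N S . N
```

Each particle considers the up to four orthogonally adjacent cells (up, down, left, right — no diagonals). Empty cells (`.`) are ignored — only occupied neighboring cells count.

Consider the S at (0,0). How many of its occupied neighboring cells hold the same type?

2

Occupied neighbors of (0,0): (1,0)=S, (0,1)=S.
Same type (S): 2 of 2.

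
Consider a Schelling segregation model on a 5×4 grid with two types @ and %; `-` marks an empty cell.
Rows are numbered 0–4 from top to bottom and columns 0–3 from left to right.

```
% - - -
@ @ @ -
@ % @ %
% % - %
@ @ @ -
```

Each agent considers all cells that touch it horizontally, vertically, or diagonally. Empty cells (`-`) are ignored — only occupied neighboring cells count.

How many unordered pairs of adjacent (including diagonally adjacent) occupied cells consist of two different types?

Scan each occupied cell's neighbors to the right and below (and the two forward diagonals) so each pair is counted once.
Row 0: %(0,0)–@(1,0)≠ %(0,0)–@(1,1)≠  → 2/2 unlike.
Row 1: @(1,0)–@(1,1)= @(1,0)–@(2,0)= @(1,0)–%(2,1)≠ @(1,1)–@(1,2)= @(1,1)–%(2,1)≠ @(1,1)–@(2,2)= @(1,1)–@(2,0)= @(1,2)–@(2,2)= @(1,2)–%(2,3)≠ @(1,2)–%(2,1)≠  → 4/10 unlike.
Row 2: @(2,0)–%(2,1)≠ @(2,0)–%(3,0)≠ @(2,0)–%(3,1)≠ %(2,1)–@(2,2)≠ %(2,1)–%(3,1)= %(2,1)–%(3,0)= @(2,2)–%(2,3)≠ @(2,2)–%(3,3)≠ @(2,2)–%(3,1)≠ %(2,3)–%(3,3)=  → 7/10 unlike.
Row 3: %(3,0)–%(3,1)= %(3,0)–@(4,0)≠ %(3,0)–@(4,1)≠ %(3,1)–@(4,1)≠ %(3,1)–@(4,2)≠ %(3,1)–@(4,0)≠ %(3,3)–@(4,2)≠  → 6/7 unlike.
Row 4: @(4,0)–@(4,1)= @(4,1)–@(4,2)=  → 0/2 unlike.
Total adjacent occupied pairs: 31; unlike-type pairs: 19.

19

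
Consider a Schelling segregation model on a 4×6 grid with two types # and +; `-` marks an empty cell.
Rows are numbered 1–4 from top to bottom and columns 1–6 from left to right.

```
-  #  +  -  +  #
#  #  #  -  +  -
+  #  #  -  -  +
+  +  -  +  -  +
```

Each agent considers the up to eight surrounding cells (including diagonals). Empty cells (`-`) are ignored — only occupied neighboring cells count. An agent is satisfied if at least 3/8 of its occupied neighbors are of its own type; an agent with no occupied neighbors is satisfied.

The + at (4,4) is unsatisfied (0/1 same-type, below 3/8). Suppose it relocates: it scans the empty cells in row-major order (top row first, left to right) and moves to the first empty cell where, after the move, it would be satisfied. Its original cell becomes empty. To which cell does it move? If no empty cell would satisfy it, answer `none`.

Vacating (4,4). Empty cells in order:
  (1,1): 0/3 same-type → still unsatisfied.
  (1,4): 3/4 same-type → satisfied — stop here.

(1,4)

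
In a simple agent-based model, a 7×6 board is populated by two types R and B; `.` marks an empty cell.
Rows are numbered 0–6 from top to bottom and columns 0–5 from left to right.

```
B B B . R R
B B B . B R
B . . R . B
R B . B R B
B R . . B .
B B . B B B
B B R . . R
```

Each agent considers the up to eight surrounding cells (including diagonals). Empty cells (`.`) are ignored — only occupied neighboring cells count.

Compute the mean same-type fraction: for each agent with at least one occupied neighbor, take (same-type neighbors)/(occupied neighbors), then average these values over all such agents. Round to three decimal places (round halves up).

(0,0)B 3/3
(0,1)B 5/5
(0,2)B 3/3
(0,4)R 2/3
(0,5)R 2/3
(1,0)B 4/4
(1,1)B 6/6
(1,2)B 3/4
(1,4)B 1/5
(1,5)R 2/4
(2,0)B 3/4
(2,3)R 1/4
(2,5)B 2/4
(3,0)R 1/4
(3,1)B 2/4
(3,3)B 1/3
(3,4)R 1/5
(3,5)B 2/3
(4,0)B 3/5
(4,1)R 1/5
(4,4)B 5/6
(5,0)B 4/5
(5,1)B 4/6
(5,3)B 2/3
(5,4)B 3/4
(5,5)B 2/3
(6,0)B 3/3
(6,1)B 3/4
(6,2)R 0/3
(6,5)R 0/2
Sum over 30 agents: 3/3 + 5/5 + 3/3 + 2/3 + 2/3 + 4/4 + 6/6 + 3/4 + 1/5 + 2/4 + 3/4 + 1/4 + 2/4 + 1/4 + 2/4 + 1/3 + 1/5 + 2/3 + 3/5 + 1/5 + 5/6 + 4/5 + 4/6 + 2/3 + 3/4 + 2/3 + 3/3 + 3/4 + 0/3 + 0/2 = 109/6; mean = 109/6 ÷ 30 = 109/180 = 0.605555… → 0.606.

0.606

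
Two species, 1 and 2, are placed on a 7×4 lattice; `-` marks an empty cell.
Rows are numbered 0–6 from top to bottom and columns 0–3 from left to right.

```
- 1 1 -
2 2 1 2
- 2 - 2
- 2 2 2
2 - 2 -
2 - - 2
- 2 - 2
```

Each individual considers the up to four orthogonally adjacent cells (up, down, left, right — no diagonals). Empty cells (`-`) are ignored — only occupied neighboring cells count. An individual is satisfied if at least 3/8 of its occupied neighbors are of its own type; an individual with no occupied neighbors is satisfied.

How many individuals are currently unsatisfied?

Row 0: (0,1)1 1/2 ok · (0,2)1 2/2 ok
Row 1: (1,0)2 1/1 ok · (1,1)2 2/4 ok · (1,2)1 1/3 unhappy · (1,3)2 1/2 ok
Row 2: (2,1)2 2/2 ok · (2,3)2 2/2 ok
Row 3: (3,1)2 2/2 ok · (3,2)2 3/3 ok · (3,3)2 2/2 ok
Row 4: (4,0)2 1/1 ok · (4,2)2 1/1 ok
Row 5: (5,0)2 1/1 ok · (5,3)2 1/1 ok
Row 6: (6,1)2 0/0 ok · (6,3)2 1/1 ok
Unsatisfied: (1,2) — 1 in total.

1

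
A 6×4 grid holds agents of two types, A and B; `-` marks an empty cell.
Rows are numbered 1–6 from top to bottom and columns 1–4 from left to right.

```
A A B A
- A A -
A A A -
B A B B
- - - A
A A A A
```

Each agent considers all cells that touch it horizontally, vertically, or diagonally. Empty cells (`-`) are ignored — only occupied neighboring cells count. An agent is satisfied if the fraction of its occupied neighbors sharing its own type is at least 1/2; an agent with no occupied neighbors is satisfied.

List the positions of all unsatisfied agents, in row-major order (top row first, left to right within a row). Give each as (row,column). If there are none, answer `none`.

(1,3), (4,1), (4,3), (4,4)

Row 1: (1,1)A 2/2 ✓ · (1,2)A 3/4 ✓ · (1,3)B 0/4 ✗ · (1,4)A 1/2 ✓
Row 2: (2,2)A 6/7 ✓ · (2,3)A 5/6 ✓
Row 3: (3,1)A 3/4 ✓ · (3,2)A 5/7 ✓ · (3,3)A 4/6 ✓
Row 4: (4,1)B 0/3 ✗ · (4,2)A 3/5 ✓ · (4,3)B 1/5 ✗ · (4,4)B 1/3 ✗
Row 5: (5,4)A 2/4 ✓
Row 6: (6,1)A 1/1 ✓ · (6,2)A 2/2 ✓ · (6,3)A 3/3 ✓ · (6,4)A 2/2 ✓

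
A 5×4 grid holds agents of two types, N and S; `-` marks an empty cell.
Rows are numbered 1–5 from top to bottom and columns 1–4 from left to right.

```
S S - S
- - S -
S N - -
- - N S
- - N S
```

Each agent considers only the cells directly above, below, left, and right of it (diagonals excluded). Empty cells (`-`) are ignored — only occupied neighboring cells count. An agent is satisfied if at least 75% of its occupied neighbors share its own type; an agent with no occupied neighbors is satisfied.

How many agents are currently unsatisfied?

6

(1,1)S 1/1 ✓
(1,2)S 1/1 ✓
(1,4)S 0/0 ✓
(2,3)S 0/0 ✓
(3,1)S 0/1 ✗
(3,2)N 0/1 ✗
(4,3)N 1/2 ✗
(4,4)S 1/2 ✗
(5,3)N 1/2 ✗
(5,4)S 1/2 ✗
Unsatisfied: (3,1), (3,2), (4,3), (4,4), (5,3), (5,4) — 6 in total.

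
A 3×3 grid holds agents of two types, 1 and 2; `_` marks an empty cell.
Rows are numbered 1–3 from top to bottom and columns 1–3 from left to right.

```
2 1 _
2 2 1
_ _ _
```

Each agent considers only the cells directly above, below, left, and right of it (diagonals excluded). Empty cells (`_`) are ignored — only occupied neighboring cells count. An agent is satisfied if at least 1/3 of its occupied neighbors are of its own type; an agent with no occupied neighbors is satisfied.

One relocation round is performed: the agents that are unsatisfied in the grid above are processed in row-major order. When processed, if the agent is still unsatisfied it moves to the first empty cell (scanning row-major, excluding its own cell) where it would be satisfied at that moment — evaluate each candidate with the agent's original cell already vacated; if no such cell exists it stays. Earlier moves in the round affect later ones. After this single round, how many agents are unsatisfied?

Initially unsatisfied (in order): (1,2), (2,3).
  (1,2) → (1,3).
  (2,3): now satisfied by earlier moves; stays.
Resulting grid:
2 _ 1
2 2 1
_ _ _
All satisfied now.

0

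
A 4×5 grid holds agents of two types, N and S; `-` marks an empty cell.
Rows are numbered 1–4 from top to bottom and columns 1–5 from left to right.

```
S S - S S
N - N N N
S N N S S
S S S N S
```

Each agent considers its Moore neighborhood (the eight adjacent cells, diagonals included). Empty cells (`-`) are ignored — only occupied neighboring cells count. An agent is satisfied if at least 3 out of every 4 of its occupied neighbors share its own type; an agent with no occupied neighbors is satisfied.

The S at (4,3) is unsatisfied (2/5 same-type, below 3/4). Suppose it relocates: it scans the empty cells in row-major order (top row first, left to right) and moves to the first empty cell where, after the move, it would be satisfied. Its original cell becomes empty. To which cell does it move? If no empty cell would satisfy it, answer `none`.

none

Vacating (4,3). Empty cells in order:
  (1,3): 2/4 same-type → still unsatisfied.
  (2,2): 3/7 same-type → still unsatisfied.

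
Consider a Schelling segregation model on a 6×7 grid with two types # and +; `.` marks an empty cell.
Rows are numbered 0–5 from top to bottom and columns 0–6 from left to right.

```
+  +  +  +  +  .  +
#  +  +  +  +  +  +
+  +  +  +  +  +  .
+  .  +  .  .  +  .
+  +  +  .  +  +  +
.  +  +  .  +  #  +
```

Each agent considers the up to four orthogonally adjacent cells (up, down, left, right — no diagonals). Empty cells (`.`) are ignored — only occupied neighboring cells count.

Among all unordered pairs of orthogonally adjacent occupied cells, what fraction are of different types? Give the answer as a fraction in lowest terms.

2/15

Scan each occupied cell's neighbors to the right and below so each pair is counted once.
Row 0: +(0,0)–+(0,1)= +(0,0)–#(1,0)≠ +(0,1)–+(0,2)= +(0,1)–+(1,1)= +(0,2)–+(0,3)= +(0,2)–+(1,2)= +(0,3)–+(0,4)= +(0,3)–+(1,3)= +(0,4)–+(1,4)= +(0,6)–+(1,6)=  → 1/10 unlike.
Row 1: #(1,0)–+(1,1)≠ #(1,0)–+(2,0)≠ +(1,1)–+(1,2)= +(1,1)–+(2,1)= +(1,2)–+(1,3)= +(1,2)–+(2,2)= +(1,3)–+(1,4)= +(1,3)–+(2,3)= +(1,4)–+(1,5)= +(1,4)–+(2,4)= +(1,5)–+(1,6)= +(1,5)–+(2,5)=  → 2/12 unlike.
Row 2: +(2,0)–+(2,1)= +(2,0)–+(3,0)= +(2,1)–+(2,2)= +(2,2)–+(2,3)= +(2,2)–+(3,2)= +(2,3)–+(2,4)= +(2,4)–+(2,5)= +(2,5)–+(3,5)=  → 0/8 unlike.
Row 3: +(3,0)–+(4,0)= +(3,2)–+(4,2)= +(3,5)–+(4,5)=  → 0/3 unlike.
Row 4: +(4,0)–+(4,1)= +(4,1)–+(4,2)= +(4,1)–+(5,1)= +(4,2)–+(5,2)= +(4,4)–+(4,5)= +(4,4)–+(5,4)= +(4,5)–+(4,6)= +(4,5)–#(5,5)≠ +(4,6)–+(5,6)=  → 1/9 unlike.
Row 5: +(5,1)–+(5,2)= +(5,4)–#(5,5)≠ #(5,5)–+(5,6)≠  → 2/3 unlike.
Total adjacent occupied pairs: 45; unlike-type pairs: 6.
6/45 reduces to 2/15.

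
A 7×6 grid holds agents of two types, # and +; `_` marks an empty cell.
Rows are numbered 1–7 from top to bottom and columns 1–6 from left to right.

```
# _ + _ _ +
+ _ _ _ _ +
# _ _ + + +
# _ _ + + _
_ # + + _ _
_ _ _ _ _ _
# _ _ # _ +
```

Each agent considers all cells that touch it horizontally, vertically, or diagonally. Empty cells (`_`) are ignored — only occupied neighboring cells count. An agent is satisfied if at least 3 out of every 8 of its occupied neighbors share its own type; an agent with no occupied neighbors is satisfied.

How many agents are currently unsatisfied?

Row 1: (1,1)# 0/1 ✗ · (1,3)+ 0/0 ✓ · (1,6)+ 1/1 ✓
Row 2: (2,1)+ 0/2 ✗ · (2,6)+ 3/3 ✓
Row 3: (3,1)# 1/2 ✓ · (3,4)+ 3/3 ✓ · (3,5)+ 5/5 ✓ · (3,6)+ 3/3 ✓
Row 4: (4,1)# 2/2 ✓ · (4,4)+ 5/5 ✓ · (4,5)+ 5/5 ✓
Row 5: (5,2)# 1/2 ✓ · (5,3)+ 2/3 ✓ · (5,4)+ 3/3 ✓
Row 7: (7,1)# 0/0 ✓ · (7,4)# 0/0 ✓ · (7,6)+ 0/0 ✓
Unsatisfied: (1,1), (2,1) — 2 in total.

2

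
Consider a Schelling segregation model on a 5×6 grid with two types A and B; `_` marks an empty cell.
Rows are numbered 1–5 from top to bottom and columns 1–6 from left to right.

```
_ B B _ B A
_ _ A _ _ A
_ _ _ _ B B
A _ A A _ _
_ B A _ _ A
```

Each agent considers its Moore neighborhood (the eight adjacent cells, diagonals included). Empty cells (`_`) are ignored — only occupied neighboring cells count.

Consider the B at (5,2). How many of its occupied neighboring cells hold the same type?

Occupied neighbors of (5,2): (4,1)=A, (4,3)=A, (5,3)=A.
Same type (B): 0 of 3.

0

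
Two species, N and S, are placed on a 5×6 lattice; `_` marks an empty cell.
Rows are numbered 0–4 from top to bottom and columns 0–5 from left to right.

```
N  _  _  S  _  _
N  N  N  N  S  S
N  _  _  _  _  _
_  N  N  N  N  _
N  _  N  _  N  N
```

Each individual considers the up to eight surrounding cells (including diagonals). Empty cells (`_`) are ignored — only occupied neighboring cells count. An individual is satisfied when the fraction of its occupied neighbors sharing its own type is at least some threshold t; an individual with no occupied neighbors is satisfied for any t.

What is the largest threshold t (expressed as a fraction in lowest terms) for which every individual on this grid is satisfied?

1/3

(0,0)N 2/2
(0,3)S 1/3
(1,0)N 3/3
(1,1)N 4/4
(1,2)N 2/3
(1,3)N 1/3
(1,4)S 2/3
(1,5)S 1/1
(2,0)N 3/3
(3,1)N 4/4
(3,2)N 3/3
(3,3)N 4/4
(3,4)N 3/3
(4,0)N 1/1
(4,2)N 3/3
(4,4)N 3/3
(4,5)N 2/2
The smallest same-type fraction is 1/3 at (0,3), which reduces to 1/3. Any threshold above that leaves this individual unsatisfied.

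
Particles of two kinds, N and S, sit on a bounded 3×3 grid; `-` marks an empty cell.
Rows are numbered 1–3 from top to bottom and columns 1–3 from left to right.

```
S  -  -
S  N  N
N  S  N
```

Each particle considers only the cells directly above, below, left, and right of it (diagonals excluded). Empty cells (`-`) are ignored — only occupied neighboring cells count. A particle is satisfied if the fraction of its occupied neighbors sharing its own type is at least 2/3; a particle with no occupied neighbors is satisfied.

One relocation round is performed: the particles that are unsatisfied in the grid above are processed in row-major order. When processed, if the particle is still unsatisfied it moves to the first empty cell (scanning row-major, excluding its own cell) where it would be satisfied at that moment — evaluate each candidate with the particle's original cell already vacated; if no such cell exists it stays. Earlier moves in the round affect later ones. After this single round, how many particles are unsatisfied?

Initially unsatisfied (in order): (2,1), (2,2), (3,1), (3,2), (3,3).
  (2,1): no empty cell satisfies it; stays.
  (2,2) → (1,3).
  (3,1): no empty cell satisfies it; stays.
  (3,2): no empty cell satisfies it; stays.
  (3,3): no empty cell satisfies it; stays.
Resulting grid:
S - N
S - N
N S N
Unsatisfied now: (2,1), (3,1), (3,2), (3,3).

4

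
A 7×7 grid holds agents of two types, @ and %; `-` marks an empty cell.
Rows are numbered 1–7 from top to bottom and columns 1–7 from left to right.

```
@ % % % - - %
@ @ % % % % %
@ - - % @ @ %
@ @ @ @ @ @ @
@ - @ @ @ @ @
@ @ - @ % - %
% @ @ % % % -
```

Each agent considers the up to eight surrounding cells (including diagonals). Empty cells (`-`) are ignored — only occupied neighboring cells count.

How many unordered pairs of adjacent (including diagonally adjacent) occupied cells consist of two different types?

Scan each occupied cell's neighbors to the right and below (and the two forward diagonals) so each pair is counted once.
Row 1: @(1,1)–%(1,2)≠ @(1,1)–@(2,1)= @(1,1)–@(2,2)= %(1,2)–%(1,3)= %(1,2)–@(2,2)≠ %(1,2)–%(2,3)= %(1,2)–@(2,1)≠ %(1,3)–%(1,4)= %(1,3)–%(2,3)= %(1,3)–%(2,4)= %(1,3)–@(2,2)≠ %(1,4)–%(2,4)= %(1,4)–%(2,5)= %(1,4)–%(2,3)= %(1,7)–%(2,7)= %(1,7)–%(2,6)=  → 4/16 unlike.
Row 2: @(2,1)–@(2,2)= @(2,1)–@(3,1)= @(2,2)–%(2,3)≠ @(2,2)–@(3,1)= %(2,3)–%(2,4)= %(2,3)–%(3,4)= %(2,4)–%(2,5)= %(2,4)–%(3,4)= %(2,4)–@(3,5)≠ %(2,5)–%(2,6)= %(2,5)–@(3,5)≠ %(2,5)–@(3,6)≠ %(2,5)–%(3,4)= %(2,6)–%(2,7)= %(2,6)–@(3,6)≠ %(2,6)–%(3,7)= %(2,6)–@(3,5)≠ %(2,7)–%(3,7)= %(2,7)–@(3,6)≠  → 7/19 unlike.
Row 3: @(3,1)–@(4,1)= @(3,1)–@(4,2)= %(3,4)–@(3,5)≠ %(3,4)–@(4,4)≠ %(3,4)–@(4,5)≠ %(3,4)–@(4,3)≠ @(3,5)–@(3,6)= @(3,5)–@(4,5)= @(3,5)–@(4,6)= @(3,5)–@(4,4)= @(3,6)–%(3,7)≠ @(3,6)–@(4,6)= @(3,6)–@(4,7)= @(3,6)–@(4,5)= %(3,7)–@(4,7)≠ %(3,7)–@(4,6)≠  → 7/16 unlike.
Row 4: @(4,1)–@(4,2)= @(4,1)–@(5,1)= @(4,2)–@(4,3)= @(4,2)–@(5,3)= @(4,2)–@(5,1)= @(4,3)–@(4,4)= @(4,3)–@(5,3)= @(4,3)–@(5,4)= @(4,4)–@(4,5)= @(4,4)–@(5,4)= @(4,4)–@(5,5)= @(4,4)–@(5,3)= @(4,5)–@(4,6)= @(4,5)–@(5,5)= @(4,5)–@(5,6)= @(4,5)–@(5,4)= @(4,6)–@(4,7)= @(4,6)–@(5,6)= @(4,6)–@(5,7)= @(4,6)–@(5,5)= @(4,7)–@(5,7)= @(4,7)–@(5,6)=  → 0/22 unlike.
Row 5: @(5,1)–@(6,1)= @(5,1)–@(6,2)= @(5,3)–@(5,4)= @(5,3)–@(6,4)= @(5,3)–@(6,2)= @(5,4)–@(5,5)= @(5,4)–@(6,4)= @(5,4)–%(6,5)≠ @(5,5)–@(5,6)= @(5,5)–%(6,5)≠ @(5,5)–@(6,4)= @(5,6)–@(5,7)= @(5,6)–%(6,7)≠ @(5,6)–%(6,5)≠ @(5,7)–%(6,7)≠  → 5/15 unlike.
Row 6: @(6,1)–@(6,2)= @(6,1)–%(7,1)≠ @(6,1)–@(7,2)= @(6,2)–@(7,2)= @(6,2)–@(7,3)= @(6,2)–%(7,1)≠ @(6,4)–%(6,5)≠ @(6,4)–%(7,4)≠ @(6,4)–%(7,5)≠ @(6,4)–@(7,3)= %(6,5)–%(7,5)= %(6,5)–%(7,6)= %(6,5)–%(7,4)= %(6,7)–%(7,6)=  → 5/14 unlike.
Row 7: %(7,1)–@(7,2)≠ @(7,2)–@(7,3)= @(7,3)–%(7,4)≠ %(7,4)–%(7,5)= %(7,5)–%(7,6)=  → 2/5 unlike.
Total adjacent occupied pairs: 107; unlike-type pairs: 30.

30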